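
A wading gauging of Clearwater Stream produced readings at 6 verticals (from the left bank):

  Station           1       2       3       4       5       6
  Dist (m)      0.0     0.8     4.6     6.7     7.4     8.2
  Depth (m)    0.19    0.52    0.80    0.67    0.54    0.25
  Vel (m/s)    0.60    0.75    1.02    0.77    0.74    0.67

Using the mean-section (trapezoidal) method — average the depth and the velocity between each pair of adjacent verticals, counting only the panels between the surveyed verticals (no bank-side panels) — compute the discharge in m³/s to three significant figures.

Panel 1-2: Δb = 0.8 m, d̄ = (0.19+0.52)/2 = 0.355, v̄ = (0.60+0.75)/2 = 0.675 → q = 0.8×0.355×0.675 = 0.1917 m³/s
Panel 2-3: Δb = 3.8 m, d̄ = (0.52+0.80)/2 = 0.66, v̄ = (0.75+1.02)/2 = 0.885 → q = 3.8×0.66×0.885 = 2.220 m³/s
Panel 3-4: Δb = 2.1 m, d̄ = (0.80+0.67)/2 = 0.735, v̄ = (1.02+0.77)/2 = 0.895 → q = 2.1×0.735×0.895 = 1.381 m³/s
Panel 4-5: Δb = 0.7 m, d̄ = (0.67+0.54)/2 = 0.605, v̄ = (0.77+0.74)/2 = 0.755 → q = 0.7×0.605×0.755 = 0.3197 m³/s
Panel 5-6: Δb = 0.8 m, d̄ = (0.54+0.25)/2 = 0.395, v̄ = (0.74+0.67)/2 = 0.705 → q = 0.8×0.395×0.705 = 0.2228 m³/s
Q = Σ q = 4.335 m³/s

4.34 m³/s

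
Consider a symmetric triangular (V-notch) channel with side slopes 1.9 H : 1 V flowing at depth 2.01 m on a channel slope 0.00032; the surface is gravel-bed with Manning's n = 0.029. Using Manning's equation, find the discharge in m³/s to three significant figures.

A = z·y² = 1.9×2.01² = 7.676 m²
P = 2y√(1+z²) = 2×2.01×√(1+1.9²) = 8.631 m
R = A/P = 7.676/8.631 = 0.8893 m
Q = (1/n)·A·R^(2/3)·S^(1/2) = (1/0.029) × 7.676 × 0.8893^(2/3) × 0.00032^(1/2) = 4.379 m³/s

4.38 m³/s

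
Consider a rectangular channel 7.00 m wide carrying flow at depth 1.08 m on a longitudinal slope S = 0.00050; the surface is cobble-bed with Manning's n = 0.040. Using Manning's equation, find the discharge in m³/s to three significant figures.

A = b·y = 7.00 × 1.08 = 7.560 m²
P = b + 2y = 7.00 + 2×1.08 = 9.160 m
R = A/P = 7.560/9.160 = 0.8253 m
Q = (1/n)·A·R^(2/3)·S^(1/2) = (1/0.040) × 7.560 × 0.8253^(2/3) × 0.00050^(1/2) = 3.718 m³/s

3.72 m³/s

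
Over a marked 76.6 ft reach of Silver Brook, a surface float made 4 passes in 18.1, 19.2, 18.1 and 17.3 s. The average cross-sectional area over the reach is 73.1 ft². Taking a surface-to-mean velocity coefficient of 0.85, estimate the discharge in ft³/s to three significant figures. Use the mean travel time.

262 ft³/s

t̄ = (18.1 + 19.2 + 18.1 + 17.3) / 4 = 18.175 s
v_surface = L / t̄ = 76.6 / 18.175 = 4.215 ft/s
v_mean = 0.85 × 4.215 = 3.582 ft/s
Q = A × v_mean = 73.1 × 3.582 = 261.9 ft³/s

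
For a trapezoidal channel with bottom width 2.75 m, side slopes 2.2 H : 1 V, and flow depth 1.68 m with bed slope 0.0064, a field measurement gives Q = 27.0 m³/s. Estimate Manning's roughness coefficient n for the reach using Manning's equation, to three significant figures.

A = (b + z·y)·y = (2.75 + 2.2×1.68)×1.68 = 10.83 m²
P = b + 2y√(1+z²) = 2.75 + 2×1.68×√(1+2.2²) = 10.87 m
R = A/P = 10.83/10.87 = 0.9963 m
n = (1/Q)·A·R^(2/3)·S^(1/2) = (1/27.0) × 10.83 × 0.9975 × 0.08000 = 0.03201

0.0320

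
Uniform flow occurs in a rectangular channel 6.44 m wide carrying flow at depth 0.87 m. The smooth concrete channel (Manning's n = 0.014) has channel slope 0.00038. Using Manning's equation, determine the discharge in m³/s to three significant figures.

6.06 m³/s

A = b·y = 6.44 × 0.87 = 5.603 m²
P = b + 2y = 6.44 + 2×0.87 = 8.180 m
R = A/P = 5.603/8.180 = 0.6849 m
Q = (1/n)·A·R^(2/3)·S^(1/2) = (1/0.014) × 5.603 × 0.6849^(2/3) × 0.00038^(1/2) = 6.062 m³/s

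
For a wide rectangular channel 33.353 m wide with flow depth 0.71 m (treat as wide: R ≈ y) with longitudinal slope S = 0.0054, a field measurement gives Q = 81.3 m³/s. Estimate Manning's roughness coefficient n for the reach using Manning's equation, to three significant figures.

0.0170

A = b·y = 33.353 × 0.71 = 23.68 m²
Wide channel: R ≈ y = 0.71 m
n = (1/Q)·A·R^(2/3)·S^(1/2) = (1/81.3) × 23.68 × 0.7959 × 0.07348 = 0.01703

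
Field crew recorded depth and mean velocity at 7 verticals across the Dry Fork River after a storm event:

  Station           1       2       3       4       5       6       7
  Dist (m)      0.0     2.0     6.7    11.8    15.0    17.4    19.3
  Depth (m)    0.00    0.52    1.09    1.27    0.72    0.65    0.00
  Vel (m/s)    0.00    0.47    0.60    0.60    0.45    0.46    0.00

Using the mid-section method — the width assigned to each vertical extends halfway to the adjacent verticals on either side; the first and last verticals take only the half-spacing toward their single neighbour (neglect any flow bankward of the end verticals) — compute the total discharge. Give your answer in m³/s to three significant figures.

w_2 = (6.7 − 0.0)/2 = 3.35 m; q_2 = 0.47 × 0.52 × 3.35 = 0.8187 m³/s
w_3 = (11.8 − 2.0)/2 = 4.9 m; q_3 = 0.60 × 1.09 × 4.9 = 3.205 m³/s
w_4 = (15.0 − 6.7)/2 = 4.15 m; q_4 = 0.60 × 1.27 × 4.15 = 3.162 m³/s
w_5 = (17.4 − 11.8)/2 = 2.8 m; q_5 = 0.45 × 0.72 × 2.8 = 0.9072 m³/s
w_6 = (19.3 − 15.0)/2 = 2.15 m; q_6 = 0.46 × 0.65 × 2.15 = 0.6429 m³/s
Stations 1, 7 contribute zero (depth or velocity is 0).
Q = Σ qᵢ = 8.736 m³/s

8.74 m³/s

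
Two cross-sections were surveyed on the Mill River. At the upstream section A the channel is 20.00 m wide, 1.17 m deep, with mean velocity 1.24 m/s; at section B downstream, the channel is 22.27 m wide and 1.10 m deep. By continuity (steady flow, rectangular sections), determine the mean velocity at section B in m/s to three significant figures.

1.18 m/s

Q = A₁V₁ = (20.00×1.17) × 1.24 = 29.02 m³/s
A₂ = 22.27 × 1.10 = 24.50 m²
V₂ = Q/A₂ = 29.02/24.50 = 1.184 m/s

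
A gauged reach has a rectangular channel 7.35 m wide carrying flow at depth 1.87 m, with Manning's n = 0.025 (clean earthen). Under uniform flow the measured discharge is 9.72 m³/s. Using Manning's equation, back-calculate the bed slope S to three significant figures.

A = b·y = 7.35 × 1.87 = 13.74 m²
P = b + 2y = 7.35 + 2×1.87 = 11.09 m
R = A/P = 13.74/11.09 = 1.239 m
S = (Q·n / (1·A·R^(2/3)))² = (9.72×0.025 / (1×13.74×1.154))² = 0.0002348

0.000235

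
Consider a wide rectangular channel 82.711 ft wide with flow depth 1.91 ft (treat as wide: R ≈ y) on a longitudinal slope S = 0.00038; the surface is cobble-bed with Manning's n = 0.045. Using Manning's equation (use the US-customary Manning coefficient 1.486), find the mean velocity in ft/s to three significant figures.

A = b·y = 82.711 × 1.91 = 158.0 ft²
Wide channel: R ≈ y = 1.91 ft
Q = (1.486/n)·A·R^(2/3)·S^(1/2) = (1.486/0.045) × 158.0 × 1.910^(2/3) × 0.00038^(1/2) = 156.5 ft³/s
V = Q/A = 156.5/158.0 = 0.9910 ft/s

0.991 ft/s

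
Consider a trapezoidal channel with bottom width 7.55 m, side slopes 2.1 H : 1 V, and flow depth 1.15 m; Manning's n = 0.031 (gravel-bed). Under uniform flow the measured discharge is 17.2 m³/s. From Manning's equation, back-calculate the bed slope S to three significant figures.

0.00253

A = (b + z·y)·y = (7.55 + 2.1×1.15)×1.15 = 11.46 m²
P = b + 2y√(1+z²) = 7.55 + 2×1.15×√(1+2.1²) = 12.90 m
R = A/P = 11.46/12.90 = 0.8884 m
S = (Q·n / (1·A·R^(2/3)))² = (17.2×0.031 / (1×11.46×0.9241))² = 0.002535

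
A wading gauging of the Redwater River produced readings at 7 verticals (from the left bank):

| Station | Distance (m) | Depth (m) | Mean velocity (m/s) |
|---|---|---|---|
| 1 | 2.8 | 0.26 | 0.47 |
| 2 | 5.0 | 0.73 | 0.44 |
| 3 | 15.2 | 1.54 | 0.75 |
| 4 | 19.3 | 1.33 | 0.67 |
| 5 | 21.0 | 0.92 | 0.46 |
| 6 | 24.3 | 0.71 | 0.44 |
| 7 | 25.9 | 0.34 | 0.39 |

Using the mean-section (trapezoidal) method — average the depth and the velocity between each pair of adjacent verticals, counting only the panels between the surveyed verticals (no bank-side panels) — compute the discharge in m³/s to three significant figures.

Panel 1-2: Δb = 2.2 m, d̄ = (0.26+0.73)/2 = 0.495, v̄ = (0.47+0.44)/2 = 0.455 → q = 2.2×0.495×0.455 = 0.4955 m³/s
Panel 2-3: Δb = 10.2 m, d̄ = (0.73+1.54)/2 = 1.135, v̄ = (0.44+0.75)/2 = 0.595 → q = 10.2×1.135×0.595 = 6.888 m³/s
Panel 3-4: Δb = 4.1 m, d̄ = (1.54+1.33)/2 = 1.435, v̄ = (0.75+0.67)/2 = 0.71 → q = 4.1×1.435×0.71 = 4.177 m³/s
Panel 4-5: Δb = 1.7 m, d̄ = (1.33+0.92)/2 = 1.125, v̄ = (0.67+0.46)/2 = 0.565 → q = 1.7×1.125×0.565 = 1.081 m³/s
Panel 5-6: Δb = 3.3 m, d̄ = (0.92+0.71)/2 = 0.815, v̄ = (0.46+0.44)/2 = 0.45 → q = 3.3×0.815×0.45 = 1.210 m³/s
Panel 6-7: Δb = 1.6 m, d̄ = (0.71+0.34)/2 = 0.525, v̄ = (0.44+0.39)/2 = 0.415 → q = 1.6×0.525×0.415 = 0.3486 m³/s
Q = Σ q = 14.20 m³/s

14.2 m³/s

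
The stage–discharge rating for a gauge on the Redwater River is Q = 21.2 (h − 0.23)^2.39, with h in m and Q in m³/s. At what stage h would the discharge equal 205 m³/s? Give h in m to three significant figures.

2.81 m

h − h₀ = (Q/C)^(1/b) = (205/21.2)^(1/2.39) = 2.584 m
h = 0.23 + 2.584 = 2.814 m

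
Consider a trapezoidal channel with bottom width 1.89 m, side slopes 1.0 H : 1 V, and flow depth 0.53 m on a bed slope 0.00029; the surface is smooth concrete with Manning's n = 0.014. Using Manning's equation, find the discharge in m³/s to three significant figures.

A = (b + z·y)·y = (1.89 + 1.0×0.53)×0.53 = 1.283 m²
P = b + 2y√(1+z²) = 1.89 + 2×0.53×√(1+1.0²) = 3.389 m
R = A/P = 1.283/3.389 = 0.3785 m
Q = (1/n)·A·R^(2/3)·S^(1/2) = (1/0.014) × 1.283 × 0.3785^(2/3) × 0.00029^(1/2) = 0.8163 m³/s

0.816 m³/s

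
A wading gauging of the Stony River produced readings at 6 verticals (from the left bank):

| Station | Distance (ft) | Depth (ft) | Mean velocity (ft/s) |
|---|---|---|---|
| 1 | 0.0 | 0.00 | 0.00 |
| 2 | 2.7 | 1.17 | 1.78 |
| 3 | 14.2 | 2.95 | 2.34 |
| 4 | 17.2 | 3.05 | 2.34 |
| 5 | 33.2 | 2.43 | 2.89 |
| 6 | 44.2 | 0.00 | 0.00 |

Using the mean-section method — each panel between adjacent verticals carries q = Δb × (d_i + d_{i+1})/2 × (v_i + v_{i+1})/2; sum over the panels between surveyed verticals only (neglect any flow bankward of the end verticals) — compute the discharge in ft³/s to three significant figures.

Panel 1-2: Δb = 2.7 ft, d̄ = (0.00+1.17)/2 = 0.585, v̄ = (0.00+1.78)/2 = 0.89 → q = 2.7×0.585×0.89 = 1.406 ft³/s
Panel 2-3: Δb = 11.5 ft, d̄ = (1.17+2.95)/2 = 2.06, v̄ = (1.78+2.34)/2 = 2.06 → q = 11.5×2.06×2.06 = 48.80 ft³/s
Panel 3-4: Δb = 3 ft, d̄ = (2.95+3.05)/2 = 3, v̄ = (2.34+2.34)/2 = 2.34 → q = 3×3×2.34 = 21.06 ft³/s
Panel 4-5: Δb = 16 ft, d̄ = (3.05+2.43)/2 = 2.74, v̄ = (2.34+2.89)/2 = 2.615 → q = 16×2.74×2.615 = 114.6 ft³/s
Panel 5-6: Δb = 11 ft, d̄ = (2.43+0.00)/2 = 1.215, v̄ = (2.89+0.00)/2 = 1.445 → q = 11×1.215×1.445 = 19.31 ft³/s
Q = Σ q = 205.2 ft³/s

205 ft³/s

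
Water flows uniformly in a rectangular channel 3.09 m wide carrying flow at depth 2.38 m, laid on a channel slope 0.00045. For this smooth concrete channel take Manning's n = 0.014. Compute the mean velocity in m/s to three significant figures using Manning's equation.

1.45 m/s

A = b·y = 3.09 × 2.38 = 7.354 m²
P = b + 2y = 3.09 + 2×2.38 = 7.850 m
R = A/P = 7.354/7.850 = 0.9368 m
Q = (1/n)·A·R^(2/3)·S^(1/2) = (1/0.014) × 7.354 × 0.9368^(2/3) × 0.00045^(1/2) = 10.67 m³/s
V = Q/A = 10.67/7.354 = 1.451 m/s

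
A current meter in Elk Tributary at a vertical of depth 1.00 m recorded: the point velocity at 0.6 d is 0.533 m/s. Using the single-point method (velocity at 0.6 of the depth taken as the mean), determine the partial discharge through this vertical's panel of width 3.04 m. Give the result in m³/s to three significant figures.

v̄ = v₀.₆ = 0.533 m/s
q = v̄ × d × w = 0.5330 × 1.00 × 3.04 = 1.620 m³/s

1.62 m³/s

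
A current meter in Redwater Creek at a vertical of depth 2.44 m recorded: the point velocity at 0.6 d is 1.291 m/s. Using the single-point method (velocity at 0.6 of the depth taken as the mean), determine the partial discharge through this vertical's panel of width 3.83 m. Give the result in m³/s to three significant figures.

v̄ = v₀.₆ = 1.291 m/s
q = v̄ × d × w = 1.291 × 2.44 × 3.83 = 12.06 m³/s

12.1 m³/s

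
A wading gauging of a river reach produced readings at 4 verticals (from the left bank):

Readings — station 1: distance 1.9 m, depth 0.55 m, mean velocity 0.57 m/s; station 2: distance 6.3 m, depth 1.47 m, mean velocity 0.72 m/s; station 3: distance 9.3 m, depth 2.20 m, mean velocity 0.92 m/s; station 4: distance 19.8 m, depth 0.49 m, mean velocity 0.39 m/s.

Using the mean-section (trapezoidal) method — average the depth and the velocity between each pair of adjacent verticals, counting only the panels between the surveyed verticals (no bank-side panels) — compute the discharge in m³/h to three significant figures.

59900 m³/h

Panel 1-2: Δb = 4.4 m, d̄ = (0.55+1.47)/2 = 1.01, v̄ = (0.57+0.72)/2 = 0.645 → q = 4.4×1.01×0.645 = 2.866 m³/s
Panel 2-3: Δb = 3 m, d̄ = (1.47+2.20)/2 = 1.835, v̄ = (0.72+0.92)/2 = 0.82 → q = 3×1.835×0.82 = 4.514 m³/s
Panel 3-4: Δb = 10.5 m, d̄ = (2.20+0.49)/2 = 1.345, v̄ = (0.92+0.39)/2 = 0.655 → q = 10.5×1.345×0.655 = 9.250 m³/s
Q = Σ q = 16.63 m³/s
= 16.63 × 3600 = 59870 m³/h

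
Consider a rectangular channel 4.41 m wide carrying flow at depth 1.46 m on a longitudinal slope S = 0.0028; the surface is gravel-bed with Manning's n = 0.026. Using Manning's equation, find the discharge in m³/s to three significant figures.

A = b·y = 4.41 × 1.46 = 6.439 m²
P = b + 2y = 4.41 + 2×1.46 = 7.330 m
R = A/P = 6.439/7.330 = 0.8784 m
Q = (1/n)·A·R^(2/3)·S^(1/2) = (1/0.026) × 6.439 × 0.8784^(2/3) × 0.0028^(1/2) = 12.02 m³/s

12.0 m³/s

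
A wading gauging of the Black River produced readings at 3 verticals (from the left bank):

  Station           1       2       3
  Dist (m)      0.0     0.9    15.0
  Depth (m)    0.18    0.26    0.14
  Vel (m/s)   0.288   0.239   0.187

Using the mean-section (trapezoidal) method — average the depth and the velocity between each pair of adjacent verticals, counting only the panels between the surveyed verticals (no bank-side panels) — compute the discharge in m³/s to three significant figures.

Panel 1-2: Δb = 0.9 m, d̄ = (0.18+0.26)/2 = 0.22, v̄ = (0.288+0.239)/2 = 0.2635 → q = 0.9×0.22×0.2635 = 0.05217 m³/s
Panel 2-3: Δb = 14.1 m, d̄ = (0.26+0.14)/2 = 0.2, v̄ = (0.239+0.187)/2 = 0.213 → q = 14.1×0.2×0.213 = 0.6007 m³/s
Q = Σ q = 0.6528 m³/s

0.653 m³/s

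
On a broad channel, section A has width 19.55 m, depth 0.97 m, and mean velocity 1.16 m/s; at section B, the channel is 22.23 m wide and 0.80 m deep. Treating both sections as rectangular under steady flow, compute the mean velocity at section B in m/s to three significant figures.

Q = A₁V₁ = (19.55×0.97) × 1.16 = 22.00 m³/s
A₂ = 22.23 × 0.80 = 17.78 m²
V₂ = Q/A₂ = 22.00/17.78 = 1.237 m/s

1.24 m/s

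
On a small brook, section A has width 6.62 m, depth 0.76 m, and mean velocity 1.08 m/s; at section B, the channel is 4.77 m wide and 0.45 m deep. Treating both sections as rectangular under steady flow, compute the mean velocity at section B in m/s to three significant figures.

2.53 m/s

Q = A₁V₁ = (6.62×0.76) × 1.08 = 5.434 m³/s
A₂ = 4.77 × 0.45 = 2.147 m²
V₂ = Q/A₂ = 5.434/2.147 = 2.531 m/s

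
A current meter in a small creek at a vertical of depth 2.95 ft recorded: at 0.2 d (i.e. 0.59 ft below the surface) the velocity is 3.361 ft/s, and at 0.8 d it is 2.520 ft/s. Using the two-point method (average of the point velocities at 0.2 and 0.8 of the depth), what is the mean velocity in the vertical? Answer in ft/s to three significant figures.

2.94 ft/s

v̄ = (3.361 + 2.520) / 2 = 2.941 ft/s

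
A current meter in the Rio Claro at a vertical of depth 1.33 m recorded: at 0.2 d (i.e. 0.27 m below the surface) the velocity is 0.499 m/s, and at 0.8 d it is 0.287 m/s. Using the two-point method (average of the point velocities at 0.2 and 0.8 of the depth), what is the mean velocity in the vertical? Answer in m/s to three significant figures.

0.393 m/s

v̄ = (0.499 + 0.287) / 2 = 0.3930 m/s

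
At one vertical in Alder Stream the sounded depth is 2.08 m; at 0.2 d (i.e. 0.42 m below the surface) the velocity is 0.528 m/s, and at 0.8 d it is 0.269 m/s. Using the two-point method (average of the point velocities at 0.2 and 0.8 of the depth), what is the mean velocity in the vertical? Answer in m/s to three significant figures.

v̄ = (0.528 + 0.269) / 2 = 0.3985 m/s

0.399 m/s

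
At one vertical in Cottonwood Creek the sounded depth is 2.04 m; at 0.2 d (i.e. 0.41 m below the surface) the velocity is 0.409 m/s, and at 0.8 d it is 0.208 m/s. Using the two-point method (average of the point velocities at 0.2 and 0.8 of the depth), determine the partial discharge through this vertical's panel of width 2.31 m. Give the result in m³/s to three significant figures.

v̄ = (0.409 + 0.208) / 2 = 0.3085 m/s
q = v̄ × d × w = 0.3085 × 2.04 × 2.31 = 1.454 m³/s

1.45 m³/s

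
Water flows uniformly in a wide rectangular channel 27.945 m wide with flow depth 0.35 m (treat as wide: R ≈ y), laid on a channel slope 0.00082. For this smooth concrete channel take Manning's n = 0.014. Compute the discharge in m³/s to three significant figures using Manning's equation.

A = b·y = 27.945 × 0.35 = 9.781 m²
Wide channel: R ≈ y = 0.35 m
Q = (1/n)·A·R^(2/3)·S^(1/2) = (1/0.014) × 9.781 × 0.3500^(2/3) × 0.00082^(1/2) = 9.936 m³/s

9.94 m³/s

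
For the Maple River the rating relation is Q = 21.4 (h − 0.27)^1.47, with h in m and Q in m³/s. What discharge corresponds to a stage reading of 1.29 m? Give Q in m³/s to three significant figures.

22.0 m³/s

Q = 21.4 × (1.29 − 0.27)^1.47 = 21.4 × 1.02^1.47 = 22.03 m³/s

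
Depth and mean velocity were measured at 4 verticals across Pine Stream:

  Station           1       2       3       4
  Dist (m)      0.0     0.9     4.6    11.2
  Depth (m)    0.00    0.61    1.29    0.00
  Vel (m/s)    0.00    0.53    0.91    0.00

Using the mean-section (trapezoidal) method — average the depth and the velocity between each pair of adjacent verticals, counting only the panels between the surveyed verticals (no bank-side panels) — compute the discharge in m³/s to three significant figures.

4.54 m³/s

Panel 1-2: Δb = 0.9 m, d̄ = (0.00+0.61)/2 = 0.305, v̄ = (0.00+0.53)/2 = 0.265 → q = 0.9×0.305×0.265 = 0.07274 m³/s
Panel 2-3: Δb = 3.7 m, d̄ = (0.61+1.29)/2 = 0.95, v̄ = (0.53+0.91)/2 = 0.72 → q = 3.7×0.95×0.72 = 2.531 m³/s
Panel 3-4: Δb = 6.6 m, d̄ = (1.29+0.00)/2 = 0.645, v̄ = (0.91+0.00)/2 = 0.455 → q = 6.6×0.645×0.455 = 1.937 m³/s
Q = Σ q = 4.540 m³/s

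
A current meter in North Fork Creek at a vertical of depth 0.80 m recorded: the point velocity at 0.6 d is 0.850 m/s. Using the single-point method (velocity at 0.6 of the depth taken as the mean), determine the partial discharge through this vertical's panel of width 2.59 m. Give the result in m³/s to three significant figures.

1.76 m³/s

v̄ = v₀.₆ = 0.850 m/s
q = v̄ × d × w = 0.8500 × 0.80 × 2.59 = 1.761 m³/s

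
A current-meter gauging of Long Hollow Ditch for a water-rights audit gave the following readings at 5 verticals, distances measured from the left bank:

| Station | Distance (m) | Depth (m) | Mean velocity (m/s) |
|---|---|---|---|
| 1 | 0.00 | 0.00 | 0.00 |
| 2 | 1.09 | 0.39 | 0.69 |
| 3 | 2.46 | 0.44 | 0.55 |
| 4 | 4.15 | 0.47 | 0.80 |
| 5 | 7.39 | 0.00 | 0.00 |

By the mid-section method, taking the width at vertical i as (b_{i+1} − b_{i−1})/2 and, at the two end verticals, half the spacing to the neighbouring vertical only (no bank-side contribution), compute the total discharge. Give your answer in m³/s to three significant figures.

1.63 m³/s

w_2 = (2.46 − 0.00)/2 = 1.23 m; q_2 = 0.69 × 0.39 × 1.23 = 0.3310 m³/s
w_3 = (4.15 − 1.09)/2 = 1.53 m; q_3 = 0.55 × 0.44 × 1.53 = 0.3703 m³/s
w_4 = (7.39 − 2.46)/2 = 2.465 m; q_4 = 0.80 × 0.47 × 2.465 = 0.9268 m³/s
Stations 1, 5 contribute zero (depth or velocity is 0).
Q = Σ qᵢ = 1.628 m³/s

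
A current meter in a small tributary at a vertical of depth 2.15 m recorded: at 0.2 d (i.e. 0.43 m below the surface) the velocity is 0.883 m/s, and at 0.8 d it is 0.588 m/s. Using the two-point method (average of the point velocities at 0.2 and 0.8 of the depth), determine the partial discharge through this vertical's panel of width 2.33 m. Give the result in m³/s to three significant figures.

v̄ = (0.883 + 0.588) / 2 = 0.7355 m/s
q = v̄ × d × w = 0.7355 × 2.15 × 2.33 = 3.684 m³/s

3.68 m³/s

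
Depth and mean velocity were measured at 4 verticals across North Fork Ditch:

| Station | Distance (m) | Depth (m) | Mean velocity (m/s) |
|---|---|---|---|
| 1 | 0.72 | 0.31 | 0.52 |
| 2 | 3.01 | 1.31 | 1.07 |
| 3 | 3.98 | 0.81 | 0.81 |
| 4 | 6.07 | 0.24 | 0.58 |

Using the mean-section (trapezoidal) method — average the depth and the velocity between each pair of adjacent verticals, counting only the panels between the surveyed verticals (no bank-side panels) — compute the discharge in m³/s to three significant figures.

Panel 1-2: Δb = 2.29 m, d̄ = (0.31+1.31)/2 = 0.81, v̄ = (0.52+1.07)/2 = 0.795 → q = 2.29×0.81×0.795 = 1.475 m³/s
Panel 2-3: Δb = 0.97 m, d̄ = (1.31+0.81)/2 = 1.06, v̄ = (1.07+0.81)/2 = 0.94 → q = 0.97×1.06×0.94 = 0.9665 m³/s
Panel 3-4: Δb = 2.09 m, d̄ = (0.81+0.24)/2 = 0.525, v̄ = (0.81+0.58)/2 = 0.695 → q = 2.09×0.525×0.695 = 0.7626 m³/s
Q = Σ q = 3.204 m³/s

3.20 m³/s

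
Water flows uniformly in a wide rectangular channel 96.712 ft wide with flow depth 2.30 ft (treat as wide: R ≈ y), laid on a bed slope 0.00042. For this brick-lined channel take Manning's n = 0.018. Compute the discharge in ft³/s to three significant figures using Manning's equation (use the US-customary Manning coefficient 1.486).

A = b·y = 96.712 × 2.30 = 222.4 ft²
Wide channel: R ≈ y = 2.30 ft
Q = (1.486/n)·A·R^(2/3)·S^(1/2) = (1.486/0.018) × 222.4 × 2.300^(2/3) × 0.00042^(1/2) = 655.7 ft³/s

656 ft³/s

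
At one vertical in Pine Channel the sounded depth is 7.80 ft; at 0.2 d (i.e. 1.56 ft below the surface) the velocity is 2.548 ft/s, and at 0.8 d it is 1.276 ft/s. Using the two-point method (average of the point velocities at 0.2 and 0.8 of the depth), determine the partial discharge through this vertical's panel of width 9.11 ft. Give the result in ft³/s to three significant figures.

136 ft³/s

v̄ = (2.548 + 1.276) / 2 = 1.912 ft/s
q = v̄ × d × w = 1.912 × 7.80 × 9.11 = 135.9 ft³/s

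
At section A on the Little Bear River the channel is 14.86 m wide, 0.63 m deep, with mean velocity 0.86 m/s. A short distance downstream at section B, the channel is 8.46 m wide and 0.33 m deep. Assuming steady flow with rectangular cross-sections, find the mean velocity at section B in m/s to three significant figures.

2.88 m/s

Q = A₁V₁ = (14.86×0.63) × 0.86 = 8.051 m³/s
A₂ = 8.46 × 0.33 = 2.792 m²
V₂ = Q/A₂ = 8.051/2.792 = 2.884 m/s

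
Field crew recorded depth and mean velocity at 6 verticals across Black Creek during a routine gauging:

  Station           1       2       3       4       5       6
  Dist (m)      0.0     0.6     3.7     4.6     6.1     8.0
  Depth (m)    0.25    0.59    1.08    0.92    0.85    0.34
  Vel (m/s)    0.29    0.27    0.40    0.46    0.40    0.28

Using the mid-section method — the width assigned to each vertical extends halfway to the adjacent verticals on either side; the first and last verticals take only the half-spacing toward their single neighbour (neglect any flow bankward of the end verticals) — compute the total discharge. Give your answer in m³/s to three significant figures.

w_1 = (0.6 − 0.0)/2 = 0.3 m; q_1 = 0.29 × 0.25 × 0.3 = 0.02175 m³/s
w_2 = (3.7 − 0.0)/2 = 1.85 m; q_2 = 0.27 × 0.59 × 1.85 = 0.2947 m³/s
w_3 = (4.6 − 0.6)/2 = 2 m; q_3 = 0.40 × 1.08 × 2 = 0.8640 m³/s
w_4 = (6.1 − 3.7)/2 = 1.2 m; q_4 = 0.46 × 0.92 × 1.2 = 0.5078 m³/s
w_5 = (8.0 − 4.6)/2 = 1.7 m; q_5 = 0.40 × 0.85 × 1.7 = 0.5780 m³/s
w_6 = (8.0 − 6.1)/2 = 0.95 m; q_6 = 0.28 × 0.34 × 0.95 = 0.09044 m³/s
Q = Σ qᵢ = 2.357 m³/s

2.36 m³/s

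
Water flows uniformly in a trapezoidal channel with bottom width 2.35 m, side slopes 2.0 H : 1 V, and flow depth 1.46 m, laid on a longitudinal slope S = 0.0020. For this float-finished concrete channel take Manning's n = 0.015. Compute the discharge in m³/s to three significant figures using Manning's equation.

A = (b + z·y)·y = (2.35 + 2.0×1.46)×1.46 = 7.694 m²
P = b + 2y√(1+z²) = 2.35 + 2×1.46×√(1+2.0²) = 8.879 m
R = A/P = 7.694/8.879 = 0.8665 m
Q = (1/n)·A·R^(2/3)·S^(1/2) = (1/0.015) × 7.694 × 0.8665^(2/3) × 0.0020^(1/2) = 20.85 m³/s

20.9 m³/s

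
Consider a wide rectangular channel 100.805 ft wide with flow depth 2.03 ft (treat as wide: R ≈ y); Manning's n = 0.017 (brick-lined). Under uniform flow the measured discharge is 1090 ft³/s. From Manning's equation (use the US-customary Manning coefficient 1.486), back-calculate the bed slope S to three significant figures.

0.00144

A = b·y = 100.805 × 2.03 = 204.6 ft²
Wide channel: R ≈ y = 2.03 ft
S = (Q·n / (1.486·A·R^(2/3)))² = (1090×0.017 / (1.486×204.6×1.603))² = 0.001445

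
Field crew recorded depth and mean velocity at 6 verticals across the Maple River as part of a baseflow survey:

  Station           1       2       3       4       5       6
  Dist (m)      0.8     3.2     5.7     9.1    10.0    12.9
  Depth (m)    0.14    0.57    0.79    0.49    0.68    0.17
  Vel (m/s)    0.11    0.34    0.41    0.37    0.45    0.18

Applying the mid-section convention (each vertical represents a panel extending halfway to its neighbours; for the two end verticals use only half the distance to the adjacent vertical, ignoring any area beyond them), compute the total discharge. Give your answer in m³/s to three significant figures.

w_1 = (3.2 − 0.8)/2 = 1.2 m; q_1 = 0.11 × 0.14 × 1.2 = 0.01848 m³/s
w_2 = (5.7 − 0.8)/2 = 2.45 m; q_2 = 0.34 × 0.57 × 2.45 = 0.4748 m³/s
w_3 = (9.1 − 3.2)/2 = 2.95 m; q_3 = 0.41 × 0.79 × 2.95 = 0.9555 m³/s
w_4 = (10.0 − 5.7)/2 = 2.15 m; q_4 = 0.37 × 0.49 × 2.15 = 0.3898 m³/s
w_5 = (12.9 − 9.1)/2 = 1.9 m; q_5 = 0.45 × 0.68 × 1.9 = 0.5814 m³/s
w_6 = (12.9 − 10.0)/2 = 1.45 m; q_6 = 0.18 × 0.17 × 1.45 = 0.04437 m³/s
Q = Σ qᵢ = 2.464 m³/s

2.46 m³/s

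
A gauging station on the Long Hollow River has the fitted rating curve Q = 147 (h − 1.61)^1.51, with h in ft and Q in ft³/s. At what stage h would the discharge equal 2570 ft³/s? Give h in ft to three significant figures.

h − h₀ = (Q/C)^(1/b) = (2570/147)^(1/1.51) = 6.652 ft
h = 1.61 + 6.652 = 8.262 ft

8.26 ft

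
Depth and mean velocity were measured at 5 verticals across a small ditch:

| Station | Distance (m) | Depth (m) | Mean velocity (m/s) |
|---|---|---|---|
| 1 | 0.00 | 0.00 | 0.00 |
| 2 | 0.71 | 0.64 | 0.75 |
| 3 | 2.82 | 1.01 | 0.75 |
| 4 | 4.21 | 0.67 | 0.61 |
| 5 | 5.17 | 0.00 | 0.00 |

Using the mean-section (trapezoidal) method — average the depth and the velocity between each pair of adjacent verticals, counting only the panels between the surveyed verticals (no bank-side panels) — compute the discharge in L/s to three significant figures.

2280 L/s

Panel 1-2: Δb = 0.71 m, d̄ = (0.00+0.64)/2 = 0.32, v̄ = (0.00+0.75)/2 = 0.375 → q = 0.71×0.32×0.375 = 0.08520 m³/s
Panel 2-3: Δb = 2.11 m, d̄ = (0.64+1.01)/2 = 0.825, v̄ = (0.75+0.75)/2 = 0.75 → q = 2.11×0.825×0.75 = 1.306 m³/s
Panel 3-4: Δb = 1.39 m, d̄ = (1.01+0.67)/2 = 0.84, v̄ = (0.75+0.61)/2 = 0.68 → q = 1.39×0.84×0.68 = 0.7940 m³/s
Panel 4-5: Δb = 0.96 m, d̄ = (0.67+0.00)/2 = 0.335, v̄ = (0.61+0.00)/2 = 0.305 → q = 0.96×0.335×0.305 = 0.09809 m³/s
Q = Σ q = 2.283 m³/s
= 2.283 × 1000 = 2283 L/s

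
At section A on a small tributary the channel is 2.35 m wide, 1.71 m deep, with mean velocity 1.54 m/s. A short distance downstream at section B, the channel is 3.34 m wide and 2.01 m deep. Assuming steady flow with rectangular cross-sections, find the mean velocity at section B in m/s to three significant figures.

Q = A₁V₁ = (2.35×1.71) × 1.54 = 6.188 m³/s
A₂ = 3.34 × 2.01 = 6.713 m²
V₂ = Q/A₂ = 6.188/6.713 = 0.9218 m/s

0.922 m/s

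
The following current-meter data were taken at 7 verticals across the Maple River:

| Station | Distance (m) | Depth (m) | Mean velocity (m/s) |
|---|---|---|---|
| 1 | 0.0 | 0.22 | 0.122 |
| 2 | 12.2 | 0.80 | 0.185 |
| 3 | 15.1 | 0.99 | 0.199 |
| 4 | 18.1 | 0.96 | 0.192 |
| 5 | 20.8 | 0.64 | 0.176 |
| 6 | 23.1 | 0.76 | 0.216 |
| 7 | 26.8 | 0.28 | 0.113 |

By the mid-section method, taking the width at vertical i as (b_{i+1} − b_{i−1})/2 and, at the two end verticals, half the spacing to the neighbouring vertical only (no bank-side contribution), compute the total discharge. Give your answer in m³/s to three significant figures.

w_1 = (12.2 − 0.0)/2 = 6.1 m; q_1 = 0.122 × 0.22 × 6.1 = 0.1637 m³/s
w_2 = (15.1 − 0.0)/2 = 7.55 m; q_2 = 0.185 × 0.80 × 7.55 = 1.117 m³/s
w_3 = (18.1 − 12.2)/2 = 2.95 m; q_3 = 0.199 × 0.99 × 2.95 = 0.5812 m³/s
w_4 = (20.8 − 15.1)/2 = 2.85 m; q_4 = 0.192 × 0.96 × 2.85 = 0.5253 m³/s
w_5 = (23.1 − 18.1)/2 = 2.5 m; q_5 = 0.176 × 0.64 × 2.5 = 0.2816 m³/s
w_6 = (26.8 − 20.8)/2 = 3 m; q_6 = 0.216 × 0.76 × 3 = 0.4925 m³/s
w_7 = (26.8 − 23.1)/2 = 1.85 m; q_7 = 0.113 × 0.28 × 1.85 = 0.05853 m³/s
Q = Σ qᵢ = 3.220 m³/s

3.22 m³/s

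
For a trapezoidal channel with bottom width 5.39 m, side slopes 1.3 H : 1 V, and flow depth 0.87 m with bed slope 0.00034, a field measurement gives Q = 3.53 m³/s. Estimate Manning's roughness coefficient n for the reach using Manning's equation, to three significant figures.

0.0231

A = (b + z·y)·y = (5.39 + 1.3×0.87)×0.87 = 5.673 m²
P = b + 2y√(1+z²) = 5.39 + 2×0.87×√(1+1.3²) = 8.244 m
R = A/P = 5.673/8.244 = 0.6882 m
n = (1/Q)·A·R^(2/3)·S^(1/2) = (1/3.53) × 5.673 × 0.7795 × 0.01844 = 0.02310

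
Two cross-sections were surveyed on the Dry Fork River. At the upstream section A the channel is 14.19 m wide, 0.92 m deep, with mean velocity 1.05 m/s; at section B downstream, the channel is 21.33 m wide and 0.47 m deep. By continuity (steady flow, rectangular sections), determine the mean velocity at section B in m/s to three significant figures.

1.37 m/s

Q = A₁V₁ = (14.19×0.92) × 1.05 = 13.71 m³/s
A₂ = 21.33 × 0.47 = 10.03 m²
V₂ = Q/A₂ = 13.71/10.03 = 1.367 m/s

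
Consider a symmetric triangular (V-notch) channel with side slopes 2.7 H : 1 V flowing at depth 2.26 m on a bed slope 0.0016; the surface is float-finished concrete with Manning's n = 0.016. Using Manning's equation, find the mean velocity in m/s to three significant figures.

2.60 m/s

A = z·y² = 2.7×2.26² = 13.79 m²
P = 2y√(1+z²) = 2×2.26×√(1+2.7²) = 13.01 m
R = A/P = 13.79/13.01 = 1.060 m
Q = (1/n)·A·R^(2/3)·S^(1/2) = (1/0.016) × 13.79 × 1.060^(2/3) × 0.0016^(1/2) = 35.83 m³/s
V = Q/A = 35.83/13.79 = 2.598 m/s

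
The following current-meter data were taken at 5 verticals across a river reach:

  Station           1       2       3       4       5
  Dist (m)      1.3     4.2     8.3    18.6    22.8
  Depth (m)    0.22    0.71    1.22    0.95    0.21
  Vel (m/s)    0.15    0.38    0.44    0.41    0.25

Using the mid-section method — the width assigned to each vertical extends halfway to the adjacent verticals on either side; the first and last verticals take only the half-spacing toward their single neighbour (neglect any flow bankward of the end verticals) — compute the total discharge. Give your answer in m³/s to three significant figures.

7.79 m³/s

w_1 = (4.2 − 1.3)/2 = 1.45 m; q_1 = 0.15 × 0.22 × 1.45 = 0.04785 m³/s
w_2 = (8.3 − 1.3)/2 = 3.5 m; q_2 = 0.38 × 0.71 × 3.5 = 0.9443 m³/s
w_3 = (18.6 − 4.2)/2 = 7.2 m; q_3 = 0.44 × 1.22 × 7.2 = 3.865 m³/s
w_4 = (22.8 − 8.3)/2 = 7.25 m; q_4 = 0.41 × 0.95 × 7.25 = 2.824 m³/s
w_5 = (22.8 − 18.6)/2 = 2.1 m; q_5 = 0.25 × 0.21 × 2.1 = 0.1103 m³/s
Q = Σ qᵢ = 7.791 m³/s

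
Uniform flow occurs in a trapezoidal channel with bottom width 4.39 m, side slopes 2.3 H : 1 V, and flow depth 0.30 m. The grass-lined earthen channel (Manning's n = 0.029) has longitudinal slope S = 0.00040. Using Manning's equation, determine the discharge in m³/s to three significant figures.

A = (b + z·y)·y = (4.39 + 2.3×0.30)×0.30 = 1.524 m²
P = b + 2y√(1+z²) = 4.39 + 2×0.30×√(1+2.3²) = 5.895 m
R = A/P = 1.524/5.895 = 0.2585 m
Q = (1/n)·A·R^(2/3)·S^(1/2) = (1/0.029) × 1.524 × 0.2585^(2/3) × 0.00040^(1/2) = 0.4265 m³/s

0.427 m³/s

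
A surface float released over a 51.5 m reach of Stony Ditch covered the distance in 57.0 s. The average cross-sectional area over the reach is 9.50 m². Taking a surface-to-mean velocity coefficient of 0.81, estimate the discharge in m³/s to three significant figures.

v_surface = L / t̄ = 51.5 / 57 = 0.9035 m/s
v_mean = 0.81 × 0.9035 = 0.7318 m/s
Q = A × v_mean = 9.50 × 0.7318 = 6.953 m³/s

6.95 m³/s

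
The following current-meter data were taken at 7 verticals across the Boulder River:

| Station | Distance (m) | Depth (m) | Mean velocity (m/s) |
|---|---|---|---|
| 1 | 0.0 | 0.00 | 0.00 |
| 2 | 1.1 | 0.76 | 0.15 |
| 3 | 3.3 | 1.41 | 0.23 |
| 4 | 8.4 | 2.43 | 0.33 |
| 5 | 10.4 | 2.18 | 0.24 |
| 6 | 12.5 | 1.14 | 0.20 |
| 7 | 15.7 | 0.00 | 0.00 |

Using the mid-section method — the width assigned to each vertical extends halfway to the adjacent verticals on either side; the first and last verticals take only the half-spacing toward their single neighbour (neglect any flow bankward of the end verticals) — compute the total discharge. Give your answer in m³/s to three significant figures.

5.90 m³/s

w_2 = (3.3 − 0.0)/2 = 1.65 m; q_2 = 0.15 × 0.76 × 1.65 = 0.1881 m³/s
w_3 = (8.4 − 1.1)/2 = 3.65 m; q_3 = 0.23 × 1.41 × 3.65 = 1.184 m³/s
w_4 = (10.4 − 3.3)/2 = 3.55 m; q_4 = 0.33 × 2.43 × 3.55 = 2.847 m³/s
w_5 = (12.5 − 8.4)/2 = 2.05 m; q_5 = 0.24 × 2.18 × 2.05 = 1.073 m³/s
w_6 = (15.7 − 10.4)/2 = 2.65 m; q_6 = 0.20 × 1.14 × 2.65 = 0.6042 m³/s
Stations 1, 7 contribute zero (depth or velocity is 0).
Q = Σ qᵢ = 5.895 m³/s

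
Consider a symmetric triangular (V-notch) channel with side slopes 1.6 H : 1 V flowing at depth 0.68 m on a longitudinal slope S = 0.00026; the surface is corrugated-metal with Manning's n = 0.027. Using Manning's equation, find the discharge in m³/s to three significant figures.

A = z·y² = 1.6×0.68² = 0.7398 m²
P = 2y√(1+z²) = 2×0.68×√(1+1.6²) = 2.566 m
R = A/P = 0.7398/2.566 = 0.2883 m
Q = (1/n)·A·R^(2/3)·S^(1/2) = (1/0.027) × 0.7398 × 0.2883^(2/3) × 0.00026^(1/2) = 0.1928 m³/s

0.193 m³/s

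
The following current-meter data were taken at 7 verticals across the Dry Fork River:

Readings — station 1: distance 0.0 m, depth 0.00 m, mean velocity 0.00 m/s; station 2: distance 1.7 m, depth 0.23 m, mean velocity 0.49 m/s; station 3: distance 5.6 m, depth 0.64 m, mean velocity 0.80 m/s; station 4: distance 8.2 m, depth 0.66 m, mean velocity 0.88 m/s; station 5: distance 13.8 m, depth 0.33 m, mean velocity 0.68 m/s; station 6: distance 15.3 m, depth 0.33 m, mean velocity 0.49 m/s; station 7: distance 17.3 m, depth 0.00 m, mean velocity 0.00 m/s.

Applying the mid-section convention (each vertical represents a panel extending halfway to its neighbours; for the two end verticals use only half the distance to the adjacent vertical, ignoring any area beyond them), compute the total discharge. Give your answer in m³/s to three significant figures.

w_2 = (5.6 − 0.0)/2 = 2.8 m; q_2 = 0.49 × 0.23 × 2.8 = 0.3156 m³/s
w_3 = (8.2 − 1.7)/2 = 3.25 m; q_3 = 0.80 × 0.64 × 3.25 = 1.664 m³/s
w_4 = (13.8 − 5.6)/2 = 4.1 m; q_4 = 0.88 × 0.66 × 4.1 = 2.381 m³/s
w_5 = (15.3 − 8.2)/2 = 3.55 m; q_5 = 0.68 × 0.33 × 3.55 = 0.7966 m³/s
w_6 = (17.3 − 13.8)/2 = 1.75 m; q_6 = 0.49 × 0.33 × 1.75 = 0.2830 m³/s
Stations 1, 7 contribute zero (depth or velocity is 0).
Q = Σ qᵢ = 5.440 m³/s

5.44 m³/s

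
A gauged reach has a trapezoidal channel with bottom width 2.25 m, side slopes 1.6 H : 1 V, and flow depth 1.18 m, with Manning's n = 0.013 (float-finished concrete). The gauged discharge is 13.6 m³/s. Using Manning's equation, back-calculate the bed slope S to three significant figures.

0.00200

A = (b + z·y)·y = (2.25 + 1.6×1.18)×1.18 = 4.883 m²
P = b + 2y√(1+z²) = 2.25 + 2×1.18×√(1+1.6²) = 6.703 m
R = A/P = 4.883/6.703 = 0.7285 m
S = (Q·n / (1·A·R^(2/3)))² = (13.6×0.013 / (1×4.883×0.8096))² = 0.002000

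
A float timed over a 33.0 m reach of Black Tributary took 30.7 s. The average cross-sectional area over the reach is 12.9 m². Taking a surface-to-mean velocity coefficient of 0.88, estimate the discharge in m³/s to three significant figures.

v_surface = L / t̄ = 33.0 / 30.7 = 1.075 m/s
v_mean = 0.88 × 1.075 = 0.9459 m/s
Q = A × v_mean = 12.9 × 0.9459 = 12.20 m³/s

12.2 m³/s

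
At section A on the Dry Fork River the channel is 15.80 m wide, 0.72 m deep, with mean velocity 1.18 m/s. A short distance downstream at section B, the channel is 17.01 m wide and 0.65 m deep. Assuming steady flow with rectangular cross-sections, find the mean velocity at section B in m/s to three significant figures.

Q = A₁V₁ = (15.80×0.72) × 1.18 = 13.42 m³/s
A₂ = 17.01 × 0.65 = 11.06 m²
V₂ = Q/A₂ = 13.42/11.06 = 1.214 m/s

1.21 m/s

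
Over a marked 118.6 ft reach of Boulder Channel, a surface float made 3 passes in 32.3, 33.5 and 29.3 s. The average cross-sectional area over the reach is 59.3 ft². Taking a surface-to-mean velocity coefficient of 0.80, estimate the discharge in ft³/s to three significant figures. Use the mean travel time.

177 ft³/s

t̄ = (32.3 + 33.5 + 29.3) / 3 = 31.7 s
v_surface = L / t̄ = 118.6 / 31.7 = 3.741 ft/s
v_mean = 0.80 × 3.741 = 2.993 ft/s
Q = A × v_mean = 59.3 × 2.993 = 177.5 ft³/s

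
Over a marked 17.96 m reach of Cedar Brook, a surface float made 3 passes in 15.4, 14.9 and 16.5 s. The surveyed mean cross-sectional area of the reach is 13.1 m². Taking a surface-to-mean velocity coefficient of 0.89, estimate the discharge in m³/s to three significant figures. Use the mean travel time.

t̄ = (15.4 + 14.9 + 16.5) / 3 = 15.6 s
v_surface = L / t̄ = 17.96 / 15.6 = 1.151 m/s
v_mean = 0.89 × 1.151 = 1.025 m/s
Q = A × v_mean = 13.1 × 1.025 = 13.42 m³/s

13.4 m³/s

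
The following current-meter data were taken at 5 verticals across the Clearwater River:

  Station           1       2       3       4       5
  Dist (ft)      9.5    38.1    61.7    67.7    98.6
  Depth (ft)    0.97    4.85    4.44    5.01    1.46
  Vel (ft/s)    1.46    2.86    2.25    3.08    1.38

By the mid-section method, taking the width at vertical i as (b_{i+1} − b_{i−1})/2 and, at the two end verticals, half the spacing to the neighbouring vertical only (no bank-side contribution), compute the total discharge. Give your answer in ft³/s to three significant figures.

846 ft³/s

w_1 = (38.1 − 9.5)/2 = 14.3 ft; q_1 = 1.46 × 0.97 × 14.3 = 20.25 ft³/s
w_2 = (61.7 − 9.5)/2 = 26.1 ft; q_2 = 2.86 × 4.85 × 26.1 = 362.0 ft³/s
w_3 = (67.7 − 38.1)/2 = 14.8 ft; q_3 = 2.25 × 4.44 × 14.8 = 147.9 ft³/s
w_4 = (98.6 − 61.7)/2 = 18.45 ft; q_4 = 3.08 × 5.01 × 18.45 = 284.7 ft³/s
w_5 = (98.6 − 67.7)/2 = 15.45 ft; q_5 = 1.38 × 1.46 × 15.45 = 31.13 ft³/s
Q = Σ qᵢ = 846.0 ft³/s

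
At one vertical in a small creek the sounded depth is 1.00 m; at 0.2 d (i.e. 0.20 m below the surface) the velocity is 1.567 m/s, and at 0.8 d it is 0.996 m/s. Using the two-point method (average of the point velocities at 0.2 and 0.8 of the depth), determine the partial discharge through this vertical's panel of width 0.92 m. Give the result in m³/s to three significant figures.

v̄ = (1.567 + 0.996) / 2 = 1.282 m/s
q = v̄ × d × w = 1.282 × 1.00 × 0.92 = 1.179 m³/s

1.18 m³/s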